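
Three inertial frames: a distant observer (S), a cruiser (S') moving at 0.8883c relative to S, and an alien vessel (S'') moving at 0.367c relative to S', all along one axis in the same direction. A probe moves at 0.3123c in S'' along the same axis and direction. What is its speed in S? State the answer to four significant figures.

First combine the probe and alien vessel (S''→S'): u₁ = (0.3123 + 0.367)/(1 + 0.3123×0.367) = 0.6793/1.1146141 = 0.60945.
Then combine with the cruiser (S'→S): u = (0.60945 + 0.8883)/(1 + 0.60945×0.8883) = 1.49775/1.541374435 = 0.9717.

0.9717c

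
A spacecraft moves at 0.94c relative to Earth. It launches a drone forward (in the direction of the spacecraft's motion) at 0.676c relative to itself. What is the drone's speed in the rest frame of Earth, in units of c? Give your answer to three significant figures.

0.988c

In units of c, u = (u' + v)/(1 + u'v) with u' = 0.676 and v = 0.94.
Numerator: 0.676 + 0.94 = 1.616. Denominator: 1 + (0.676)(0.94) = 1.63544.
u = 1.616/1.63544 = 0.98811, so the speed is 0.988c.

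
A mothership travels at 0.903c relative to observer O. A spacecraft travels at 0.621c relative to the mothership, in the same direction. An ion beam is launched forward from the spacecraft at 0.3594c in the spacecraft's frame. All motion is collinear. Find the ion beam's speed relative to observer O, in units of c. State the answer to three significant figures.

0.989c

Compose velocities in two stages. Stage 1 (into S'): u₁ = (0.3594+0.621)/(1+0.3594×0.621) = 0.80151.
Stage 2 (into S): u = (0.80151+0.903)/(1+0.80151×0.903) = 0.98883, so the speed is 0.989c.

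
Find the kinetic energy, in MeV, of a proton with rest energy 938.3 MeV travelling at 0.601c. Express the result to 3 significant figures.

236 MeV

β² = 0.361201, so γ = 1/√0.638799 = 1.25117.
Kinetic energy: K = (γ − 1)mc² = (1.25117 − 1) × 938.3 MeV = 0.25117 × 938.3 = 236 MeV.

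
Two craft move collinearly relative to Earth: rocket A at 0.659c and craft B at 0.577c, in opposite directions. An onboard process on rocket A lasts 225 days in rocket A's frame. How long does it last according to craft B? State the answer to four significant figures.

505.5 days

Transform rocket A's velocity into craft B's frame: (0.659 + 0.577)/(1 + 0.659·0.577) = 1.236/1.380243, so the relative speed is 0.89549c.
γ for this relative speed: γ = 1/√(1 − 0.801902) = 2.2468.
Rocket A's interval is proper; time dilation gives Δt_B = γΔτ = 2.2468 × 225 days = 505.5 days.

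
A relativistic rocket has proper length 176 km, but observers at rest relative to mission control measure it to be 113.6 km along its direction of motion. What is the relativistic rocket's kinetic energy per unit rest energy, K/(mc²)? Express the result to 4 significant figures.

0.5493

Length contraction gives γ = L₀/L = 176/113.6 = 1.5493.
K/(mc²) = γ − 1 = 1.5493 − 1 = 0.5493.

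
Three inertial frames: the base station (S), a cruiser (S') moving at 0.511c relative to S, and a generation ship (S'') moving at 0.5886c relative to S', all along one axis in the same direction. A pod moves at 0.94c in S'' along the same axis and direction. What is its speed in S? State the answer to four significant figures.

First combine the pod and generation ship (S''→S'): u₁ = (0.94 + 0.5886)/(1 + 0.94×0.5886) = 1.5286/1.553284 = 0.98411.
Then combine with the cruiser (S'→S): u = (0.98411 + 0.511)/(1 + 0.98411×0.511) = 1.49511/1.50288021 = 0.99483.

0.9948c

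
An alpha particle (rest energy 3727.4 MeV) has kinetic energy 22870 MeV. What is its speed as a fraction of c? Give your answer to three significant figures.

K = (γ−1)mc², so γ = 1 + 22870/3727.4 = 7.1356.
Then v/c = √(1 − γ⁻²) = √(1 − 0.0196399) = √0.9803601 = 0.990.

0.990c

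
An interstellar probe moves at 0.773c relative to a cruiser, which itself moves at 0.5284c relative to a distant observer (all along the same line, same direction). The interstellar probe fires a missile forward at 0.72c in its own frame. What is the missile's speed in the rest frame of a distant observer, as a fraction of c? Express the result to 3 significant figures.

First combine the missile and interstellar probe (S''→S'): u₁ = (0.72 + 0.773)/(1 + 0.72×0.773) = 1.493/1.55656 = 0.95917.
Then combine with the cruiser (S'→S): u = (0.95917 + 0.5284)/(1 + 0.95917×0.5284) = 1.48757/1.506825428 = 0.98722.

0.987c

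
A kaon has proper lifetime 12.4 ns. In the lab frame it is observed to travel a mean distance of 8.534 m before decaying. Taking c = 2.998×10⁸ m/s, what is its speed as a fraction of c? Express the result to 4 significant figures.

d = βγcτ ⇒ βγ = d/(cτ) = 8.534 m / (3.71752 m) = 2.2956.
β = (βγ)/√(1+(βγ)²) = 2.2956/√6.26978 = 0.9168.

0.9168c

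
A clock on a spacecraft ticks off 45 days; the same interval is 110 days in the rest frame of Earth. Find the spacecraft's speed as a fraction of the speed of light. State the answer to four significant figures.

γ = Δt/Δτ = 110/45 = 2.4444.
β = √(1 − 1/γ²) = √(1 − 0.167361) = √0.832639 = 0.9125.

0.9125c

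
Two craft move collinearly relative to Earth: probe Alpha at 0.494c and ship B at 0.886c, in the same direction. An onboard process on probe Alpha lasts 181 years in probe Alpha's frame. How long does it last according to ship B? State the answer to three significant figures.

252 years

Speed of probe Alpha in ship B's frame: u = (v_A − v_B)/(1 − v_A v_B/c²) = (0.494 − 0.886)/(1 − 0.494×0.886) = −0.392/0.562316 = −0.69712; |u| = 0.69712c.
At |u| = 0.69712c, γ = (1 − 0.485976)^(−1/2) = 1.3948.
Probe Alpha's interval is proper; time dilation gives Δt_B = γΔτ = 1.3948 × 181 years = 252 years.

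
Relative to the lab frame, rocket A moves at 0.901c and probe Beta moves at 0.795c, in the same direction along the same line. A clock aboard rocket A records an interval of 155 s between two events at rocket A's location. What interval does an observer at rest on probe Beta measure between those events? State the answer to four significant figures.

Speed of rocket A in probe Beta's frame: u = (v_A − v_B)/(1 − v_A v_B/c²) = (0.901 − 0.795)/(1 − 0.901×0.795) = 0.106/0.283705 = 0.37363; |u| = 0.37363c.
γ for this relative speed: γ = 1/√(1 − 0.139599) = 1.0781.
Rocket A's interval is proper; time dilation gives Δt_B = γΔτ = 1.0781 × 155 s = 167.1 s.

167.1 s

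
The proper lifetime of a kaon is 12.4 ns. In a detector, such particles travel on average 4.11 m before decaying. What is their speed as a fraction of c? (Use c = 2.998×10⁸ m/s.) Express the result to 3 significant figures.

Lab distance = (lab lifetime)·v = γτ·βc, so βγ = d/(cτ) = 4.110/(2.998×10⁸ × 1.240×10^-8) = 1.1056.
With βγ = 1.1056: γ² = 1 + (βγ)² = 2.22235, and β = (βγ)/γ = 1.1056/1.49075 = 0.742.

0.742c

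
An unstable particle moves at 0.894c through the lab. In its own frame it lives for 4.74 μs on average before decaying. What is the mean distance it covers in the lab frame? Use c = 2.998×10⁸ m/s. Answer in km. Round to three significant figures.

2.84 km

γ = 1/√(1 − β²) = 1/√(1 − 0.799236) = 1/√0.200764 = 1/0.448067 = 2.2318.
Lab-frame lifetime: Δt = γτ = 2.2318 × 4.74 μs = 10.579 μs.
Distance: d = vΔt = 0.894 × 2.998×10⁸ m/s × 1.0579×10^-5 s = 2840 m = 2.84 km.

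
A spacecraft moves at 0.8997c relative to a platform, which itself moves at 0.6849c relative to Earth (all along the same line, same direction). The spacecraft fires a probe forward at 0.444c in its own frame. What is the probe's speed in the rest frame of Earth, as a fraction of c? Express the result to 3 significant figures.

Apply u = (u'+v)/(1+u'v) twice. Probe in the platform frame: (0.444+0.8997)/(1+0.444·0.8997) = 1.3437/1.3994668 = 0.96015c.
That velocity, transformed to the rest frame of Earth: (0.96015+0.6849)/(1+0.96015·0.6849) = 1.64505/1.657606735 = 0.99242c.

0.992c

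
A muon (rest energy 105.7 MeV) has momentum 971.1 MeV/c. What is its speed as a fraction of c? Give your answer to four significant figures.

pc/(mc²) = 971.1/105.7 = 9.1873 = βγ = β/√(1−β²).
So β² = x²/(1 + x²) with x = 9.1873: x² = 84.4065, β² = 84.4065/85.4065 = 0.988291, β = 0.9941.

0.9941c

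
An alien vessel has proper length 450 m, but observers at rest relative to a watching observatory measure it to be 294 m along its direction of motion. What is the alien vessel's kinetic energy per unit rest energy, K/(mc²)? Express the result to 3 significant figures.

0.531

γ = L₀/L = 450/294 = 1.53061.
Since K = (γ−1)mc², K/(mc²) = 1.53061 − 1 = 0.531.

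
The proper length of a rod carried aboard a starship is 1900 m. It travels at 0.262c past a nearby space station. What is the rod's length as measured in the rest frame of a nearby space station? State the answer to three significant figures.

With β = 0.262, γ = 1/√(1 − 0.262²) = 1/√0.931356 = 1.0362.
Length contraction: L = L₀/γ = 1900/1.0362 = 1830 m.

1830 m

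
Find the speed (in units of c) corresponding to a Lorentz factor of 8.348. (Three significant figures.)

β = √(1 − 1/γ²) = √(1 − 1/69.689104) = √0.985651 = 0.993.

0.993c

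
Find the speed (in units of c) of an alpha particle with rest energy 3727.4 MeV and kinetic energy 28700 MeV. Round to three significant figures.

0.993c

K = (γ−1)mc², so γ = 1 + 28700/3727.4 = 8.6997.
Then v/c = √(1 − γ⁻²) = √(1 − 0.0132127) = √0.9867873 = 0.993.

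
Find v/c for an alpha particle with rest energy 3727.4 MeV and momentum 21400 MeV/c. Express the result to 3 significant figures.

βγ = pc/(mc²) = 21400/3727.4 = 5.7413.
Since γ² = 1 + (βγ)² = 33.9625, γ = √33.9625 = 5.82774, and β = (βγ)/γ = 5.7413/5.82774 = 0.985.

0.985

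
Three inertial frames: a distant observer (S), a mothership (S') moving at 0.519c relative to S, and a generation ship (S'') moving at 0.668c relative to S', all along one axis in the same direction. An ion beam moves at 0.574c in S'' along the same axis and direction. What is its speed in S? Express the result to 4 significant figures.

0.9665c

First combine the ion beam and generation ship (S''→S'): u₁ = (0.574 + 0.668)/(1 + 0.574×0.668) = 1.242/1.383432 = 0.89777.
Then combine with the mothership (S'→S): u = (0.89777 + 0.519)/(1 + 0.89777×0.519) = 1.41677/1.46594263 = 0.96646.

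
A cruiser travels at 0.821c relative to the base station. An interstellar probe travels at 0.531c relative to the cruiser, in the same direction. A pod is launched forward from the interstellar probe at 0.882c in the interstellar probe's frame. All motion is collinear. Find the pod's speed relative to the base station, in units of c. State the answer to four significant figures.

0.9962c

First combine the pod and interstellar probe (S''→S'): u₁ = (0.882 + 0.531)/(1 + 0.882×0.531) = 1.413/1.468342 = 0.96231.
Then combine with the cruiser (S'→S): u = (0.96231 + 0.821)/(1 + 0.96231×0.821) = 1.78331/1.79005651 = 0.99623.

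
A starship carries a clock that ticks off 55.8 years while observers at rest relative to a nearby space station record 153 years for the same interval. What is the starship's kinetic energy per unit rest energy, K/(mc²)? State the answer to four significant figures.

From Δt = γΔτ: γ = 153/55.8 = 2.74194.
K/(mc²) = γ − 1 = 2.74194 − 1 = 1.742.

1.742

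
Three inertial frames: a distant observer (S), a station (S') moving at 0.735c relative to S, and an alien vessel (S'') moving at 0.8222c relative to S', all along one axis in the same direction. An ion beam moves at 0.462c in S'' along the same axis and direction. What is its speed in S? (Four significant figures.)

0.9891c

First combine the ion beam and alien vessel (S''→S'): u₁ = (0.462 + 0.8222)/(1 + 0.462×0.8222) = 1.2842/1.3798564 = 0.93068.
Then combine with the station (S'→S): u = (0.93068 + 0.735)/(1 + 0.93068×0.735) = 1.66568/1.6840498 = 0.98909.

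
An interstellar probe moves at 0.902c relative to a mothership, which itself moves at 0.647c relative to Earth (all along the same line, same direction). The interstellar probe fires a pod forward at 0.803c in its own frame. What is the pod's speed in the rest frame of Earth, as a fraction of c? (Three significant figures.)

Compose velocities in two stages. Stage 1 (into S'): u₁ = (0.803+0.902)/(1+0.803×0.902) = 0.9888.
Stage 2 (into S): u = (0.9888+0.647)/(1+0.9888×0.647) = 0.99759, so the speed is 0.998c.

0.998c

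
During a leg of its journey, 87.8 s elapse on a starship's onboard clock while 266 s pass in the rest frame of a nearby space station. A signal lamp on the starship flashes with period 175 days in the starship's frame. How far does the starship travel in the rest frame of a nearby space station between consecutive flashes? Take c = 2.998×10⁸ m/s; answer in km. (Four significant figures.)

γ = Δt/Δτ = 266/87.8 = 3.02961.
β = √(1 − 1/γ²) = 0.94395. Lab-frame period = γτ = 3.02961×175 days = 530.18 days. Distance = βc × γτ = 0.94395 × 2.998×10⁸ m/s × 45807552 s = 1.2963×10^16 m = 1.296×10^13 km.

1.296×10^13 km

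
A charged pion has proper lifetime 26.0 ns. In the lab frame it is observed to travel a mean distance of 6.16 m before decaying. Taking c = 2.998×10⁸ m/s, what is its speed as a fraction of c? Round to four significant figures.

Let x = d/(cτ) = 6.160 m / (2.998×10⁸ m/s × 2.600×10^-8 s) = 0.79027. Since d = βγcτ, x = βγ = β/√(1−β²).
Solving: β² = x²/(1+x²) = 0.624527/1.624527 = 0.384436, so β = 0.6200.

0.6200c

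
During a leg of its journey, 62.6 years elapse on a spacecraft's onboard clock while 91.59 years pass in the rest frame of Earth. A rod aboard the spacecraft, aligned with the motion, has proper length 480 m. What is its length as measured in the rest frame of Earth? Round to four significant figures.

γ = Δt/Δτ = 91.59/62.6 = 1.4631.
L = L₀/γ = 480/1.4631 = 328.1 m.

328.1 m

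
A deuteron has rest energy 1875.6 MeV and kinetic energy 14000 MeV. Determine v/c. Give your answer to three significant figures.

K = (γ−1)mc², so γ = 1 + 14000/1875.6 = 8.4643.
Then v/c = √(1 − γ⁻²) = √(1 − 0.0139578) = √0.9860422 = 0.993.

0.993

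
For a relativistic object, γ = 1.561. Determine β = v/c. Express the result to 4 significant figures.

0.7679

β = √(1 − 1/γ²) = √(1 − 1/2.436721) = √0.589612 = 0.7679.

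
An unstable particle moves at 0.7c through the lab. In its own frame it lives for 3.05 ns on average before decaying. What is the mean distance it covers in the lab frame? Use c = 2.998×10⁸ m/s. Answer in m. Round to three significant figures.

γ = 1/√(1 − β²) = 1/√(1 − 0.49) = 1/√0.51 = 1/0.714143 = 1.4003.
Lab-frame lifetime: Δt = γτ = 1.4003 × 3.05 ns = 4.2709 ns.
Distance: d = vΔt = 0.7 × 2.998×10⁸ m/s × 4.2709×10^-9 s = 0.896 m.

0.896 m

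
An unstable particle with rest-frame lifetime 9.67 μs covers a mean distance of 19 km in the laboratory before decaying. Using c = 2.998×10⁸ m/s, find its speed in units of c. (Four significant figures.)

0.9886c

d = βγcτ ⇒ βγ = d/(cτ) = 19000 m / (2899.066 m) = 6.5538.
β = (βγ)/√(1+(βγ)²) = 6.5538/√43.9523 = 0.9886.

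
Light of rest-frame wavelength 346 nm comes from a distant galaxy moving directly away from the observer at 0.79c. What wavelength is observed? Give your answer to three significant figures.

Relativistic Doppler for wavelength: λ_obs = λ_src · √((1+β)/(1−β)).
With β = 0.79: factor = √(1.79/0.21) = 2.9196.
λ_obs = 346 × 2.9196 = 1010 nm.

1010 nm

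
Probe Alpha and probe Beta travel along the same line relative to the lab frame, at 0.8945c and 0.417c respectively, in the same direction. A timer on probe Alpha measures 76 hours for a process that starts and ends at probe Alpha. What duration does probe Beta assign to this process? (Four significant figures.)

Transform probe Alpha's velocity into probe Beta's frame: (0.8945 − 0.417)/(1 − 0.8945·0.417) = 0.4775/0.6269935, so the relative speed is 0.76157c.
γ for this relative speed: γ = 1/√(1 − 0.579989) = 1.543.
The clock on probe Alpha records proper time, so probe Beta measures Δt = γΔτ = 1.543 × 76 = 117.3 hours.

117.3 hours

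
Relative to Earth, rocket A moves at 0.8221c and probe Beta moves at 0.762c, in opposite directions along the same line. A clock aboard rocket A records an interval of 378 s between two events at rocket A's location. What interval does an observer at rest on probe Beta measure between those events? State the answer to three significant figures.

Speed of rocket A in probe Beta's frame: u = (v_A + v_B)/(1 + v_A v_B/c²) = (0.8221 + 0.762)/(1 + 0.8221×0.762) = 1.5841/1.6264402 = 0.97397; |u| = 0.97397c.
γ for this relative speed: γ = 1/√(1 − 0.948618) = 4.4116.
The clock on rocket A records proper time, so probe Beta measures Δt = γΔτ = 4.4116 × 378 = 1670 s.

1670 s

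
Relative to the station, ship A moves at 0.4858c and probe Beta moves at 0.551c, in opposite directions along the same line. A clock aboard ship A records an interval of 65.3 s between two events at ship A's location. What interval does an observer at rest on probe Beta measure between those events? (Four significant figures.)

113.5 s

Speed of ship A in probe Beta's frame: u = (v_A + v_B)/(1 + v_A v_B/c²) = (0.4858 + 0.551)/(1 + 0.4858×0.551) = 1.0368/1.2676758 = 0.81787; |u| = 0.81787c.
γ for this relative speed: γ = 1/√(1 − 0.668911) = 1.7379.
Ship A's interval is proper; time dilation gives Δt_B = γΔτ = 1.7379 × 65.3 s = 113.5 s.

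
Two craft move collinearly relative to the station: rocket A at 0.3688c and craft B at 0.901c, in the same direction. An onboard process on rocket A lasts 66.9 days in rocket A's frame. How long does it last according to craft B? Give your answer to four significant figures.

The velocity of rocket A relative to craft B is (0.3688 − 0.901)c / (1 − 0.3688×0.901) = −0.79705c; relative speed 0.79705c.
At |u| = 0.79705c, γ = (1 − 0.635289)^(−1/2) = 1.6559.
Rocket A's interval is proper; time dilation gives Δt_B = γΔτ = 1.6559 × 66.9 days = 110.8 days.

110.8 days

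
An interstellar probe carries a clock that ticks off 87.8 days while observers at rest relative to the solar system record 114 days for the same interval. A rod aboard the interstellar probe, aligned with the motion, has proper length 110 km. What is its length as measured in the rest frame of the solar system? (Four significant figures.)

84.72 km

From Δt = γΔτ: γ = 114/87.8 = 1.29841.
The rod contracts by the same γ: 110 km / 1.29841 = 84.72 km.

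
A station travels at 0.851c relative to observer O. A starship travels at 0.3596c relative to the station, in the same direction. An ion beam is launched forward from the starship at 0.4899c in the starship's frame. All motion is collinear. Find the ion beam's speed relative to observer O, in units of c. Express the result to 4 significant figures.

First combine the ion beam and starship (S''→S'): u₁ = (0.4899 + 0.3596)/(1 + 0.4899×0.3596) = 0.8495/1.17616804 = 0.72226.
Then combine with the station (S'→S): u = (0.72226 + 0.851)/(1 + 0.72226×0.851) = 1.57326/1.61464326 = 0.97437.

0.9744c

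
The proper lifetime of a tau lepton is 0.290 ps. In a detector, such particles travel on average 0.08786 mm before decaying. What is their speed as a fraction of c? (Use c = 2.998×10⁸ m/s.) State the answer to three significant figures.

0.711c

Lab distance = (lab lifetime)·v = γτ·βc, so βγ = d/(cτ) = 8.786×10^-5/(2.998×10⁸ × 2.900×10^-13) = 1.0106.
With βγ = 1.0106: γ² = 1 + (βγ)² = 2.02131, and β = (βγ)/γ = 1.0106/1.42173 = 0.711.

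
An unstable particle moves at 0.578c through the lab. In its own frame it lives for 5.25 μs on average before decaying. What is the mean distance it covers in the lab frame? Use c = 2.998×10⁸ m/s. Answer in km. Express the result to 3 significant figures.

γ = 1/√(1 − β²) = 1/√(1 − 0.334084) = 1/√0.665916 = 1/0.816037 = 1.2254.
Lab-frame lifetime: Δt = γτ = 1.2254 × 5.25 μs = 6.4333 μs.
Distance: d = vΔt = 0.578 × 2.998×10⁸ m/s × 6.4333×10^-6 s = 1110 m = 1.11 km.

1.11 km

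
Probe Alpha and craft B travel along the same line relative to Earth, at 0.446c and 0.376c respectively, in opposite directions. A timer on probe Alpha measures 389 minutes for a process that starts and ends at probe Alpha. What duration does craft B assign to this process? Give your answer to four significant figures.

547.7 minutes

Transform probe Alpha's velocity into craft B's frame: (0.446 + 0.376)/(1 + 0.446·0.376) = 0.822/1.167696, so the relative speed is 0.70395c.
At |u| = 0.70395c, γ = (1 − 0.495546)^(−1/2) = 1.408.
Probe Alpha's interval is proper; time dilation gives Δt_B = γΔτ = 1.408 × 389 minutes = 547.7 minutes.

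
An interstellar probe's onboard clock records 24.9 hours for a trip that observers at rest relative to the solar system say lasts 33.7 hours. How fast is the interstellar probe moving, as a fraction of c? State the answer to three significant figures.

γ = Δt/Δτ = 33.7/24.9 = 1.3534.
β = √(1 − 1/γ²) = √(1 − 0.545943) = √0.454057 = 0.674.

0.674c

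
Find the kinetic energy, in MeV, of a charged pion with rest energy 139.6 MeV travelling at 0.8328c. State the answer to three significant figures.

113 MeV

β² = 0.69355584, so γ = 1/√0.30644416 = 1.80644.
Kinetic energy: K = (γ − 1)mc² = (1.80644 − 1) × 139.6 MeV = 0.80644 × 139.6 = 113 MeV.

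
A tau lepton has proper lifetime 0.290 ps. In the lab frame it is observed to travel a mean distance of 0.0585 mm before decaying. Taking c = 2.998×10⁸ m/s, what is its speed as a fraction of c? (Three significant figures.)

0.558c

d = βγcτ ⇒ βγ = d/(cτ) = 5.850×10^-5 m / (8.6942×10^-5 m) = 0.67286.
β = (βγ)/√(1+(βγ)²) = 0.67286/√1.452741 = 0.558.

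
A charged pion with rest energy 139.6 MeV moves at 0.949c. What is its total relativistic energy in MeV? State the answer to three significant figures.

443 MeV

With β = 0.949, γ = 1/√(1 − 0.949²) = 1/√0.099399 = 3.1718.
Total energy: E = γmc² = 3.1718 × 139.6 MeV = 443 MeV.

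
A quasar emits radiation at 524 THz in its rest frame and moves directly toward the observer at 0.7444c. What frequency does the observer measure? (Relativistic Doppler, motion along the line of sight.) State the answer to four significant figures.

1369 THz

Relativistic Doppler (source moving toward): f_obs = f_src · √((1+β)/(1−β)).
With β = 0.7444: factor = √(1.7444/0.2556) = 2.6124.
f_obs = 524 × 2.6124 = 1369 THz.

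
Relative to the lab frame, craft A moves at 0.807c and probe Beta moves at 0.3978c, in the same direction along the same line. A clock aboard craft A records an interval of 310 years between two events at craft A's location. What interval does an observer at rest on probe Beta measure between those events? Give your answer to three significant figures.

388 years

The velocity of craft A relative to probe Beta is (0.807 − 0.3978)c / (1 − 0.807×0.3978) = 0.60267c; relative speed 0.60267c.
γ for this relative speed: γ = 1/√(1 − 0.363211) = 1.2531.
Craft A's interval is proper; time dilation gives Δt_B = γΔτ = 1.2531 × 310 years = 388 years.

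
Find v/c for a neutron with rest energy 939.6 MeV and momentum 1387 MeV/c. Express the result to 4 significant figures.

0.8279

βγ = pc/(mc²) = 1387/939.6 = 1.4762.
Since γ² = 1 + (βγ)² = 3.17917, γ = √3.17917 = 1.78302, and β = (βγ)/γ = 1.4762/1.78302 = 0.8279.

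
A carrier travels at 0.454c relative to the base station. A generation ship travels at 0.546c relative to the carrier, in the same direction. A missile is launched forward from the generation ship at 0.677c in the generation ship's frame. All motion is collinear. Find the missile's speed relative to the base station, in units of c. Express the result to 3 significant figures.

0.958c

Apply u = (u'+v)/(1+u'v) twice. Missile in the carrier frame: (0.677+0.546)/(1+0.677·0.546) = 1.223/1.369642 = 0.89293c.
That velocity, transformed to the rest frame of the base station: (0.89293+0.454)/(1+0.89293·0.454) = 1.34693/1.40539022 = 0.9584c.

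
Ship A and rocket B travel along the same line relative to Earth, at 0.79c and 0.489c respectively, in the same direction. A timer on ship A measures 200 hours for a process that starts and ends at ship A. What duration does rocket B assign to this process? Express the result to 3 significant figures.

230 hours

Speed of ship A in rocket B's frame: u = (v_A − v_B)/(1 − v_A v_B/c²) = (0.79 − 0.489)/(1 − 0.79×0.489) = 0.301/0.61369 = 0.49048; |u| = 0.49048c.
At |u| = 0.49048c, γ = (1 − 0.240571)^(−1/2) = 1.1475.
The clock on ship A records proper time, so rocket B measures Δt = γΔτ = 1.1475 × 200 = 230 hours.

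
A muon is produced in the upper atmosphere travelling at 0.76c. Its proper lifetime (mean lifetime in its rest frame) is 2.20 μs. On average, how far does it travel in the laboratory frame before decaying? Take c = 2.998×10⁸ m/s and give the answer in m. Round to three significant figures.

771 m

γ = 1/√(1 − β²) = 1/√(1 − 0.5776) = 1/√0.4224 = 1/0.649923 = 1.5386.
Lab-frame lifetime: Δt = γτ = 1.5386 × 2.20 μs = 3.3849 μs.
Distance: d = vΔt = 0.76 × 2.998×10⁸ m/s × 3.3849×10^-6 s = 771 m.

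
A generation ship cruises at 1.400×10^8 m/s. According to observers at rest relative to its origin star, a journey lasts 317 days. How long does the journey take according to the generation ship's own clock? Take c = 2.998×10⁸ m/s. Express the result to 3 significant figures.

β = v/c = (1.400×10^8 m/s)/(2.998×10⁸ m/s) = 0.466978.
With β = 0.466978, γ = 1/√(1 − 0.466978²) = 1/√0.7819315 = 1.1309.
The generation ship's clock runs slow as seen from its origin star, so Δτ = Δt/γ = 317/1.1309 = 280 days.

280 days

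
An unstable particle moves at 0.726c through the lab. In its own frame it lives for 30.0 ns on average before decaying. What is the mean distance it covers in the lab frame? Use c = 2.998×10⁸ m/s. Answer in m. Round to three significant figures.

With β = 0.726, γ = 1/√(1 − 0.726²) = 1/√0.472924 = 1.4541.
Lab-frame lifetime: Δt = γτ = 1.4541 × 30.0 ns = 43.623 ns.
Distance: d = vΔt = 0.726 × 2.998×10⁸ m/s × 4.3623×10^-8 s = 9.49 m.

9.49 m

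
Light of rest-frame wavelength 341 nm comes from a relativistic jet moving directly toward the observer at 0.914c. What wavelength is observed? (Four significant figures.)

Relativistic Doppler for wavelength: λ_obs = λ_src · √((1−β)/(1+β)).
With β = 0.914: factor = √(0.086/1.914) = 0.21197.
λ_obs = 341 × 0.21197 = 72.28 nm.

72.28 nm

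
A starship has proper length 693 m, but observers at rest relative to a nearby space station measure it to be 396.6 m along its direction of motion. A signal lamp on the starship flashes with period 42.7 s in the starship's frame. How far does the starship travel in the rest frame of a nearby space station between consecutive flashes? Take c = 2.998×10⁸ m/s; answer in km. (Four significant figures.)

1.834×10^7 km

γ = L₀/L = 693/396.6 = 1.74735.
β = √(1 − 1/γ²) = 0.82005. Lab-frame period = γτ = 1.74735×42.7 s = 74.612 s. Distance = βc × γτ = 0.82005 × 2.998×10⁸ m/s × 74.612 s = 1.8343×10^10 m = 1.834×10^7 km.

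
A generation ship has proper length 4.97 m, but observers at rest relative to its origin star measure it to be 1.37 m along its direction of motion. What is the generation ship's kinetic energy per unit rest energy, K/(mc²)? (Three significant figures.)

2.63

Length contraction gives γ = L₀/L = 4.97/1.37 = 3.62774.
Since K = (γ−1)mc², K/(mc²) = 3.62774 − 1 = 2.63.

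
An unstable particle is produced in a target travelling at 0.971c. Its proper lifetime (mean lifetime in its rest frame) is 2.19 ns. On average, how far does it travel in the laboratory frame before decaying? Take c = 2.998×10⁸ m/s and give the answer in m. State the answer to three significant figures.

2.67 m

γ = 1/√(1 − β²) = 1/√(1 − 0.942841) = 1/√0.057159 = 1/0.239079 = 4.1827.
Lab-frame lifetime: Δt = γτ = 4.1827 × 2.19 ns = 9.1601 ns.
Distance: d = vΔt = 0.971 × 2.998×10⁸ m/s × 9.1601×10^-9 s = 2.67 m.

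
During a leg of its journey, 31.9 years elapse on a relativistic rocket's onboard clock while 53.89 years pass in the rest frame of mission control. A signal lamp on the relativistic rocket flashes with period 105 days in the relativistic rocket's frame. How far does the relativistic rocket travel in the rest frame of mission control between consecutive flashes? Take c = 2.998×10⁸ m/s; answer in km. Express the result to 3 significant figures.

From Δt = γΔτ: γ = 53.89/31.9 = 1.68934.
β = √(1 − 1/γ²) = 0.80598. Lab-frame period = γτ = 1.68934×105 days = 177.38 days. Distance = βc × γτ = 0.80598 × 2.998×10⁸ m/s × 15325632 s = 3.7032×10^15 m = 3.70×10^12 km.

3.70×10^12 km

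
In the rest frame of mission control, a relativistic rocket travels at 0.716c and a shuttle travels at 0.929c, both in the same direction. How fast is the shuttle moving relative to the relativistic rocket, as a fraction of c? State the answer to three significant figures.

0.636c

Transform to the relativistic rocket's frame: u' = (u − v)/(1 − uv/c²).
u' = (0.929 − 0.716)/(1 − 0.929×0.716) = 0.213/0.334836 = 0.63613.
Speed in the relativistic rocket's frame: 0.636c (in the same direction).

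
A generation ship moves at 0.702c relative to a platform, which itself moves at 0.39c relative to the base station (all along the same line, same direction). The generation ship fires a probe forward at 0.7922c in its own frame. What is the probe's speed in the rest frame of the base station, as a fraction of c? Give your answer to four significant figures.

0.9823c

Apply u = (u'+v)/(1+u'v) twice. Probe in the platform frame: (0.7922+0.702)/(1+0.7922·0.702) = 1.4942/1.5561244 = 0.96021c.
That velocity, transformed to the rest frame of the base station: (0.96021+0.39)/(1+0.96021·0.39) = 1.35021/1.3744819 = 0.98234c.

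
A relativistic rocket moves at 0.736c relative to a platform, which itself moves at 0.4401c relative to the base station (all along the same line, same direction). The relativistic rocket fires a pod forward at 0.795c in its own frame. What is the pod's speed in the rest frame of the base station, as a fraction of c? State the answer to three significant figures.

0.987c

Compose velocities in two stages. Stage 1 (into S'): u₁ = (0.795+0.736)/(1+0.795×0.736) = 0.96586.
Stage 2 (into S): u = (0.96586+0.4401)/(1+0.96586×0.4401) = 0.98659, so the speed is 0.987c.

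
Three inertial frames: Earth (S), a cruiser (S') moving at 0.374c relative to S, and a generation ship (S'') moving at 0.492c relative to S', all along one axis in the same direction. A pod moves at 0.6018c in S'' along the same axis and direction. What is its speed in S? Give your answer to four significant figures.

0.9257c

First combine the pod and generation ship (S''→S'): u₁ = (0.6018 + 0.492)/(1 + 0.6018×0.492) = 1.0938/1.2960856 = 0.84393.
Then combine with the cruiser (S'→S): u = (0.84393 + 0.374)/(1 + 0.84393×0.374) = 1.21793/1.31562982 = 0.92574.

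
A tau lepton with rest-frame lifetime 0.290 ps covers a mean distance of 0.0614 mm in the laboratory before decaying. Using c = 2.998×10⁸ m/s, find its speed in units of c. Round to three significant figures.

d = βγcτ ⇒ βγ = d/(cτ) = 6.140×10^-5 m / (8.6942×10^-5 m) = 0.70622.
β = (βγ)/√(1+(βγ)²) = 0.70622/√1.498747 = 0.577.

0.577c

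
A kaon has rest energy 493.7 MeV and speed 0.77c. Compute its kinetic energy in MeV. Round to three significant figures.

280 MeV

With β = 0.77, γ = 1/√(1 − 0.77²) = 1/√0.4071 = 1.56729.
Kinetic energy: K = (γ − 1)mc² = (1.56729 − 1) × 493.7 MeV = 0.56729 × 493.7 = 280 MeV.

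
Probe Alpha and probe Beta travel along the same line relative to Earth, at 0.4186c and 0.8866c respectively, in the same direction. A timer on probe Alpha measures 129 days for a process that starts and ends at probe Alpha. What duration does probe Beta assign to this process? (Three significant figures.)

193 days

The velocity of probe Alpha relative to probe Beta is (0.4186 − 0.8866)c / (1 − 0.4186×0.8866) = −0.74419c; relative speed 0.74419c.
γ for this relative speed: γ = 1/√(1 − 0.553819) = 1.4971.
Probe Alpha's interval is proper; time dilation gives Δt_B = γΔτ = 1.4971 × 129 days = 193 days.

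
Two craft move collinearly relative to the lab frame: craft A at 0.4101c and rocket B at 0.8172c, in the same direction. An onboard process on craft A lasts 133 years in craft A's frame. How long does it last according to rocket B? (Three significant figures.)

Speed of craft A in rocket B's frame: u = (v_A − v_B)/(1 − v_A v_B/c²) = (0.4101 − 0.8172)/(1 − 0.4101×0.8172) = −0.4071/0.66486628 = −0.6123; |u| = 0.6123c.
At |u| = 0.6123c, γ = (1 − 0.374911)^(−1/2) = 1.2648.
Craft A's interval is proper; time dilation gives Δt_B = γΔτ = 1.2648 × 133 years = 168 years.

168 years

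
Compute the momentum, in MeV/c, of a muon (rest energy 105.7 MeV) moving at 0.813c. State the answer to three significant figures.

γ = 1/√(1 − β²) = 1/√(1 − 0.660969) = 1/√0.339031 = 1/0.582264 = 1.7174.
Momentum: p = γβ·mc = 1.7174 × 0.813 × 105.7 MeV/c = 148 MeV/c.

148 MeV/c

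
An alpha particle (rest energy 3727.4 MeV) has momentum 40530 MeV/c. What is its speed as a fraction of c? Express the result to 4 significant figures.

0.9958c

βγ = pc/(mc²) = 40530/3727.4 = 10.874.
Since γ² = 1 + (βγ)² = 119.244, γ = √119.244 = 10.9199, and β = (βγ)/γ = 10.874/10.9199 = 0.9958.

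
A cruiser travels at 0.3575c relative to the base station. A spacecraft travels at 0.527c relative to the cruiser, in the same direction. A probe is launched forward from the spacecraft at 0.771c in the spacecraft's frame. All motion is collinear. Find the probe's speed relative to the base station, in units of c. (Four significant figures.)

0.9628c

Compose velocities in two stages. Stage 1 (into S'): u₁ = (0.771+0.527)/(1+0.771×0.527) = 0.92298.
Stage 2 (into S): u = (0.92298+0.3575)/(1+0.92298×0.3575) = 0.96279, so the speed is 0.9628c.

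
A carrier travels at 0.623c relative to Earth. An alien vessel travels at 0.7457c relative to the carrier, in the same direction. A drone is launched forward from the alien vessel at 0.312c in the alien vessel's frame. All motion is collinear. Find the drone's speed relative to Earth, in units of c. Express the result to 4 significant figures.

Apply u = (u'+v)/(1+u'v) twice. Drone in the carrier frame: (0.312+0.7457)/(1+0.312·0.7457) = 1.0577/1.2326584 = 0.85806c.
That velocity, transformed to the rest frame of Earth: (0.85806+0.623)/(1+0.85806·0.623) = 1.48106/1.53457138 = 0.96513c.

0.9651c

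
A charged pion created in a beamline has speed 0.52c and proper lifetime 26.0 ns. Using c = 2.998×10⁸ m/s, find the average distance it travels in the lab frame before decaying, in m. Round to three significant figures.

γ = 1/√(1 − β²) = 1/√(1 − 0.2704) = 1/√0.7296 = 1/0.854166 = 1.1707.
Lab-frame lifetime: Δt = γτ = 1.1707 × 26.0 ns = 30.438 ns.
Distance: d = vΔt = 0.52 × 2.998×10⁸ m/s × 3.0438×10^-8 s = 4.75 m.

4.75 m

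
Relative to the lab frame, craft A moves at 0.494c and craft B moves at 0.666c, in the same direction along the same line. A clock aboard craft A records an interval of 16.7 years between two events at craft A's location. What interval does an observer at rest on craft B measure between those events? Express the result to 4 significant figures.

17.28 years

Transform craft A's velocity into craft B's frame: (0.494 − 0.666)/(1 − 0.494·0.666) = −0.172/0.670996, so the relative speed is 0.25634c.
At |u| = 0.25634c, γ = (1 − 0.0657102)^(−1/2) = 1.0346.
Craft A's interval is proper; time dilation gives Δt_B = γΔτ = 1.0346 × 16.7 years = 17.28 years.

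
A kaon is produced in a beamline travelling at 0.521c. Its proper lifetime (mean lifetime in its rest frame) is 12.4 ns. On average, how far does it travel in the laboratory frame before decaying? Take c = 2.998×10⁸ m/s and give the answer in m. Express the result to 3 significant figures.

2.27 m

With β = 0.521, γ = 1/√(1 − 0.521²) = 1/√0.728559 = 1.1716.
Lab-frame lifetime: Δt = γτ = 1.1716 × 12.4 ns = 14.528 ns.
Distance: d = vΔt = 0.521 × 2.998×10⁸ m/s × 1.4528×10^-8 s = 2.27 m.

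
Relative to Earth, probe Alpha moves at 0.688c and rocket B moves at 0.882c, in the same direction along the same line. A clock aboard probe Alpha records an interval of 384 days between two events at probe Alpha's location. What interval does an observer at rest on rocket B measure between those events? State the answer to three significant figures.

Speed of probe Alpha in rocket B's frame: u = (v_A − v_B)/(1 − v_A v_B/c²) = (0.688 − 0.882)/(1 − 0.688×0.882) = −0.194/0.393184 = −0.49341; |u| = 0.49341c.
γ for this relative speed: γ = 1/√(1 − 0.243453) = 1.1497.
Probe Alpha's interval is proper; time dilation gives Δt_B = γΔτ = 1.1497 × 384 days = 441 days.

441 days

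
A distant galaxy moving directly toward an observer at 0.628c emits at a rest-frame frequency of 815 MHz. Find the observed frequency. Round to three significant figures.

1700 MHz

Relativistic Doppler (source moving toward): f_obs = f_src · √((1+β)/(1−β)).
With β = 0.628: factor = √(1.628/0.372) = 2.092.
f_obs = 815 × 2.092 = 1700 MHz.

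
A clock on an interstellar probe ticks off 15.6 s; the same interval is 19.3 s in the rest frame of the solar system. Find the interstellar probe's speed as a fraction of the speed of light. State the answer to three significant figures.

γ = Δt/Δτ = 19.3/15.6 = 1.2372.
β = √(1 − 1/γ²) = √(1 − 0.653311) = √0.346689 = 0.589.

0.589c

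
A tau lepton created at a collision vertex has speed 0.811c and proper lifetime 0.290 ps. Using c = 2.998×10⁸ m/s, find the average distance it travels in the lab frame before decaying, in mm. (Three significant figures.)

0.121 mm

Lorentz factor: γ = (1 − 0.657721)^(−1/2) = 1.7093.
Lab-frame lifetime: Δt = γτ = 1.7093 × 0.290 ps = 0.4957 ps.
Distance: d = vΔt = 0.811 × 2.998×10⁸ m/s × 4.9570×10^-13 s = 1.21×10^-4 m = 0.121 mm.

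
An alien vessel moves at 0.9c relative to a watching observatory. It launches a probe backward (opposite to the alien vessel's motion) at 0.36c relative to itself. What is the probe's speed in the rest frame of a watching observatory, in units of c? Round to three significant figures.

Relativistic velocity addition: u = (u' + v)/(1 + u'v/c²), with u' = −0.36c and v = 0.9c.
Numerator: −0.36 + 0.9 = 0.54. Denominator: 1 + (−0.36)(0.9) = 0.676.
u = 0.54/0.676 = 0.79882, so the speed is 0.799c.

0.799c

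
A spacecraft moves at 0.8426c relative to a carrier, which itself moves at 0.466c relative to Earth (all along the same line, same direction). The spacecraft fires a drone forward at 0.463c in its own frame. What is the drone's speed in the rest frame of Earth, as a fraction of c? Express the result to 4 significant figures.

0.9774c

Compose velocities in two stages. Stage 1 (into S'): u₁ = (0.463+0.8426)/(1+0.463×0.8426) = 0.9392.
Stage 2 (into S): u = (0.9392+0.466)/(1+0.9392×0.466) = 0.97742, so the speed is 0.9774c.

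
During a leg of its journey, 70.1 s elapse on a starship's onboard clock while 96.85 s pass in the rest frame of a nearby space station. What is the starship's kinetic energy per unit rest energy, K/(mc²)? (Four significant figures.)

0.3816

From Δt = γΔτ: γ = 96.85/70.1 = 1.3816.
K/(mc²) = γ − 1 = 1.3816 − 1 = 0.3816.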